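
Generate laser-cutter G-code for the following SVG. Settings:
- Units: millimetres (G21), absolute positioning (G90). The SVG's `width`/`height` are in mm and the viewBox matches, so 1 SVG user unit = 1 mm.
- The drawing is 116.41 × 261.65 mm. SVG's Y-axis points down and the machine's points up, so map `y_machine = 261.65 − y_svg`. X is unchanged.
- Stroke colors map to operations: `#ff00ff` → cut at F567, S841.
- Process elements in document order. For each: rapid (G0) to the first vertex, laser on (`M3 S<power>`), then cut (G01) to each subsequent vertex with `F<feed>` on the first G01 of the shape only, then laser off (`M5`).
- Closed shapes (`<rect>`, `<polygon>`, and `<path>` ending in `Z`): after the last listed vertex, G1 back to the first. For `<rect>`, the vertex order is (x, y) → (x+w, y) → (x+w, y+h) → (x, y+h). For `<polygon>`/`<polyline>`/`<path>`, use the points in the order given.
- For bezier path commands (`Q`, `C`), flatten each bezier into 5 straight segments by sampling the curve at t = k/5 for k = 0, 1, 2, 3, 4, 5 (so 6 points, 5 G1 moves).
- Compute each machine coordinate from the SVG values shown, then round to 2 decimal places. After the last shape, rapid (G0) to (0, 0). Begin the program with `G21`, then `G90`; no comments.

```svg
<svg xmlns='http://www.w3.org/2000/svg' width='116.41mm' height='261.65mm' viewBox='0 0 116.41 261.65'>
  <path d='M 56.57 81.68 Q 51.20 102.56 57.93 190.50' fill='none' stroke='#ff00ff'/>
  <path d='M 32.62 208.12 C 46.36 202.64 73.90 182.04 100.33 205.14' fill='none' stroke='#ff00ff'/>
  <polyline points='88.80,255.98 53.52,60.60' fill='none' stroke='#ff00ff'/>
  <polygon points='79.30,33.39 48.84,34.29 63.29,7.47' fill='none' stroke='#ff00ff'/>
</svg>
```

Since the viewBox matches the mm dimensions, user units are millimetres directly. The only transform is the Y-flip y_m = 261.65 − y_svg.

Shape 1 is a quadratic bezier drawn with `<path>`. Its stroke #ff00ff means cut at S841, F567. After flipping Y the toolpath is (56.57,179.97) → (54.91,168.94) → (54.21,152.54) → (54.48,130.77) → (55.72,103.64) → (57.93,71.15).

Shape 2 is a cubic bezier drawn with `<path>`. Its stroke #ff00ff means cut at S841, F567. After flipping Y the toolpath is (32.62,53.53) → (42.40,58.16) → (54.78,63.60) → (69.04,67.02) → (84.46,65.60) → (100.33,56.51).

Shape 3 is a line segment drawn with `<polyline>`. Its stroke #ff00ff means cut at S841, F567. After flipping Y the toolpath is (88.80,5.67) → (53.52,201.05).

Shape 4 is a regular polygon drawn with `<polygon>`. Its stroke #ff00ff means cut at S841, F567. After flipping Y the toolpath is (79.30,228.26) → (48.84,227.36) → (63.29,254.18) → (79.30,228.26), returning to the start.

G21
G90
G0 X56.57 Y179.97
M3 S841
G01 X54.91 Y168.94 F567
G01 X54.21 Y152.54
G01 X54.48 Y130.77
G01 X55.72 Y103.64
G01 X57.93 Y71.15
M5
G0 X32.62 Y53.53
M3 S841
G01 X42.40 Y58.16 F567
G01 X54.78 Y63.60
G01 X69.04 Y67.02
G01 X84.46 Y65.60
G01 X100.33 Y56.51
M5
G0 X88.80 Y5.67
M3 S841
G01 X53.52 Y201.05 F567
M5
G0 X79.30 Y228.26
M3 S841
G01 X48.84 Y227.36 F567
G01 X63.29 Y254.18
G01 X79.30 Y228.26
M5
G0 X0.00 Y0.00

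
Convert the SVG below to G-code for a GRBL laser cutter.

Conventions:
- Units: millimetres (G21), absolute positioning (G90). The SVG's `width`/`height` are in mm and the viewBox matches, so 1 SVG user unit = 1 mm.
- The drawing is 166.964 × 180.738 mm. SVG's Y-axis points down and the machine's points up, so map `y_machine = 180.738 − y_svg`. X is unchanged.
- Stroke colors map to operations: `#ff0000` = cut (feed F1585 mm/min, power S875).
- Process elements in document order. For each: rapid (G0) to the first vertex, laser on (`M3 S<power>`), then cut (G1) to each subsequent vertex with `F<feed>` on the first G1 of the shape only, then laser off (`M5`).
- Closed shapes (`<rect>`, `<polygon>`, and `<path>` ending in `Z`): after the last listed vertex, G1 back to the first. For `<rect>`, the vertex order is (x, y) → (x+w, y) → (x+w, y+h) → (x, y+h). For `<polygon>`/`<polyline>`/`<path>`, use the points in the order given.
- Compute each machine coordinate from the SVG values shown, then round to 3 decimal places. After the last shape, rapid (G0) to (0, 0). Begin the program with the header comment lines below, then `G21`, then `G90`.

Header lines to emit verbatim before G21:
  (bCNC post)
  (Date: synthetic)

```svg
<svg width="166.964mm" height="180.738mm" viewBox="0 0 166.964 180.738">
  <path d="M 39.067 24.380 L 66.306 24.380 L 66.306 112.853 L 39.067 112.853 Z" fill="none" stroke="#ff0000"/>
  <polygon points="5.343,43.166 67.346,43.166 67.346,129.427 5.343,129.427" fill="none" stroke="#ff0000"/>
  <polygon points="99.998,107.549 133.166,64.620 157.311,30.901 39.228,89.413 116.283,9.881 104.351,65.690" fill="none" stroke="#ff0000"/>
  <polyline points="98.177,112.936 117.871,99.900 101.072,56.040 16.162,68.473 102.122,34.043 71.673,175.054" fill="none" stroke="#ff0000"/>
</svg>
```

(bCNC post)
(Date: synthetic)
G21
G90
G0 X39.067 Y156.358
M3 S875
G1 X66.306 Y156.358 F1585
G1 X66.306 Y67.885
G1 X39.067 Y67.885
G1 X39.067 Y156.358
M5
G0 X5.343 Y137.572
M3 S875
G1 X67.346 Y137.572 F1585
G1 X67.346 Y51.311
G1 X5.343 Y51.311
G1 X5.343 Y137.572
M5
G0 X99.998 Y73.189
M3 S875
G1 X133.166 Y116.118 F1585
G1 X157.311 Y149.837
G1 X39.228 Y91.325
G1 X116.283 Y170.857
G1 X104.351 Y115.048
G1 X99.998 Y73.189
M5
G0 X98.177 Y67.802
M3 S875
G1 X117.871 Y80.838 F1585
G1 X101.072 Y124.698
G1 X16.162 Y112.265
G1 X102.122 Y146.695
G1 X71.673 Y5.684
M5
G0 X0.000 Y0.000

1 u = 1 mm; y_m = 180.738 − y.

[1] `<path>` rectangle, #ff0000→cut S875 F1585: (39.067,156.358) → (66.306,156.358) → (66.306,67.885) → (39.067,67.885) → (39.067,156.358) (closed)

[2] `<polygon>` rectangle, #ff0000→cut S875 F1585: (5.343,137.572) → (67.346,137.572) → (67.346,51.311) → (5.343,51.311) → (5.343,137.572) (closed)

[3] `<polygon>` closed polygon, #ff0000→cut S875 F1585: (99.998,73.189) → (133.166,116.118) → (157.311,149.837) → (39.228,91.325) → (116.283,170.857) → (104.351,115.048) → (99.998,73.189) (closed)

[4] `<polyline>` open polyline, #ff0000→cut S875 F1585: (98.177,67.802) → (117.871,80.838) → (101.072,124.698) → (16.162,112.265) → (102.122,146.695) → (71.673,5.684)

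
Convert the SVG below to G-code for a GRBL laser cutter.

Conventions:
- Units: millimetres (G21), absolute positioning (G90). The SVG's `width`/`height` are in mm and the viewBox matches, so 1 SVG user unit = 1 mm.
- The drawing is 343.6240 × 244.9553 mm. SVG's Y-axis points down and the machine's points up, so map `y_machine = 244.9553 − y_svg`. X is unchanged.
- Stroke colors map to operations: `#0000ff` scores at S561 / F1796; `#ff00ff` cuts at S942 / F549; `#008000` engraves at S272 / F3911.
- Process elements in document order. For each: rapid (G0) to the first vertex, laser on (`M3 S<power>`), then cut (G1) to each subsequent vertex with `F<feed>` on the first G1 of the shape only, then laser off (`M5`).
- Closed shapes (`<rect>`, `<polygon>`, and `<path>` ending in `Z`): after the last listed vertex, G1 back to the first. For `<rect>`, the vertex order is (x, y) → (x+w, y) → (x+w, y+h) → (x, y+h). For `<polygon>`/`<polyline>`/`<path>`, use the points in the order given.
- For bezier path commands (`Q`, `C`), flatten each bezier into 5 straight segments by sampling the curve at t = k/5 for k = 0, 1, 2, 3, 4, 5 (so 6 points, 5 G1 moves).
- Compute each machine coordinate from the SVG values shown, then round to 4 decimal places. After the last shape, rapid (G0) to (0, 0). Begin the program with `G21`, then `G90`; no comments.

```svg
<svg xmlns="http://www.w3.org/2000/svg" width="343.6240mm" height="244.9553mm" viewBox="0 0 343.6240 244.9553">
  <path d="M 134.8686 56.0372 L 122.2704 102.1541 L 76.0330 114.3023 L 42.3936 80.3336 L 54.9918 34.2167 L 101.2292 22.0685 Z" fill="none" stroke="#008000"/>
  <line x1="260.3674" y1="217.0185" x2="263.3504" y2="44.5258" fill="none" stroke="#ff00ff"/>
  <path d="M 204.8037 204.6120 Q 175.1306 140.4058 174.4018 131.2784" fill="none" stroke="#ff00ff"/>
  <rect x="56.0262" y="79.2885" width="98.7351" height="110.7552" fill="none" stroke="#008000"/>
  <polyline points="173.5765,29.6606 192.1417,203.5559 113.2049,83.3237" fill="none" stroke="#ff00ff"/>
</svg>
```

G21
G90
G0 X134.8686 Y188.9181
M3 S272
G1 X122.2704 Y142.8012 F3911
G1 X76.0330 Y130.6530
G1 X42.3936 Y164.6217
G1 X54.9918 Y210.7386
G1 X101.2292 Y222.8868
G1 X134.8686 Y188.9181
M5
G0 X260.3674 Y27.9368
M3 S942
G1 X263.3504 Y200.4295 F549
M5
G0 X204.8037 Y40.3433
M3 S942
G1 X194.0922 Y63.8226 F549
G1 X185.6963 Y82.8957
G1 X179.6159 Y97.5624
G1 X175.8511 Y107.8228
G1 X174.4018 Y113.6769
M5
G0 X56.0262 Y165.6668
M3 S272
G1 X154.7613 Y165.6668 F3911
G1 X154.7613 Y54.9116
G1 X56.0262 Y54.9116
G1 X56.0262 Y165.6668
M5
G0 X173.5765 Y215.2947
M3 S942
G1 X192.1417 Y41.3994 F549
G1 X113.2049 Y161.6316
M5
G0 X0.0000 Y0.0000

1 u = 1 mm; y_m = 244.9553 − y.

[1] `<path>` regular polygon, #008000→engrave S272 F3911: (134.8686,188.9181) → (122.2704,142.8012) → (76.0330,130.6530) → (42.3936,164.6217) → (54.9918,210.7386) → (101.2292,222.8868) → (134.8686,188.9181) (closed)

[2] `<line>` line segment, #ff00ff→cut S942 F549: (260.3674,27.9368) → (263.3504,200.4295)

[3] `<path>` quadratic bezier, #ff00ff→cut S942 F549: (204.8037,40.3433) → (194.0922,63.8226) → (185.6963,82.8957) → (179.6159,97.5624) → (175.8511,107.8228) → (174.4018,113.6769)

[4] `<rect>` rectangle, #008000→engrave S272 F3911: (56.0262,165.6668) → (154.7613,165.6668) → (154.7613,54.9116) → (56.0262,54.9116) → (56.0262,165.6668) (closed)

[5] `<polyline>` open polyline, #ff00ff→cut S942 F549: (173.5765,215.2947) → (192.1417,41.3994) → (113.2049,161.6316)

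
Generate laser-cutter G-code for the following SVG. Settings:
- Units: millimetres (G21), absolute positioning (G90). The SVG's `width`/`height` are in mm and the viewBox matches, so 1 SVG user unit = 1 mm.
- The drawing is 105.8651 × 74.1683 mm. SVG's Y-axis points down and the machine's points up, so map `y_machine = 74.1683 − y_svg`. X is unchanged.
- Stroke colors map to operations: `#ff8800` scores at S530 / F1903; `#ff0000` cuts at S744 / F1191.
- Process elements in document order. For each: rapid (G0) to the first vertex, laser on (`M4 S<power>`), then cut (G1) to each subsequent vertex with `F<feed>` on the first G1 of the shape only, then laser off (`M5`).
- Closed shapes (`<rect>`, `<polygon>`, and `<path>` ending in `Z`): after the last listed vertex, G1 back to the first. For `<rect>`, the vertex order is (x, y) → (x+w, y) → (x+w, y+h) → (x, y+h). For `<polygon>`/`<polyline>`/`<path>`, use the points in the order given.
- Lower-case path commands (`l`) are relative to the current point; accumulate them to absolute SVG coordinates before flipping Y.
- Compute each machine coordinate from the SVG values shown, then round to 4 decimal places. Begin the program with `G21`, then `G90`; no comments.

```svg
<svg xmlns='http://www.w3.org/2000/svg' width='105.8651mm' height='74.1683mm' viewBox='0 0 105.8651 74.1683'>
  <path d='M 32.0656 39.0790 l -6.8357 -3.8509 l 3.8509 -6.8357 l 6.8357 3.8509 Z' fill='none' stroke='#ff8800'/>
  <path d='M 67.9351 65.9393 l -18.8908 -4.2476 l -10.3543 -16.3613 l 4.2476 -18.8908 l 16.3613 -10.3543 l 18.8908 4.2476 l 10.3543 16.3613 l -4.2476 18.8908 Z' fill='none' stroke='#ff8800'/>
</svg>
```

viewBox `0 0 105.8651 74.1683` with mm width/height → 1 unit = 1 mm. Flip: y_m = 74.1683 − y_svg.

**Shape 1** — `<path>` regular polygon, stroke `#ff8800` → score (S530, F1903). Machine vertices: (32.0656,35.0893) → (25.2299,38.9402) → (29.0808,45.7759) → (35.9165,41.9250) → (32.0656,35.0893). Closed: final G1 returns to the first vertex.

**Shape 2** — `<path>` regular polygon, stroke `#ff8800` → score (S530, F1903). Machine vertices: (67.9351,8.2290) → (49.0443,12.4766) → (38.6900,28.8379) → (42.9376,47.7287) → (59.2989,58.0830) → (78.1897,53.8354) → (88.5440,37.4741) → (84.2964,18.5833) → (67.9351,8.2290). Closed: final G1 returns to the first vertex.

G21
G90
G0 X32.0656 Y35.0893
M4 S530
G1 X25.2299 Y38.9402 F1903
G1 X29.0808 Y45.7759
G1 X35.9165 Y41.9250
G1 X32.0656 Y35.0893
M5
G0 X67.9351 Y8.2290
M4 S530
G1 X49.0443 Y12.4766 F1903
G1 X38.6900 Y28.8379
G1 X42.9376 Y47.7287
G1 X59.2989 Y58.0830
G1 X78.1897 Y53.8354
G1 X88.5440 Y37.4741
G1 X84.2964 Y18.5833
G1 X67.9351 Y8.2290
M5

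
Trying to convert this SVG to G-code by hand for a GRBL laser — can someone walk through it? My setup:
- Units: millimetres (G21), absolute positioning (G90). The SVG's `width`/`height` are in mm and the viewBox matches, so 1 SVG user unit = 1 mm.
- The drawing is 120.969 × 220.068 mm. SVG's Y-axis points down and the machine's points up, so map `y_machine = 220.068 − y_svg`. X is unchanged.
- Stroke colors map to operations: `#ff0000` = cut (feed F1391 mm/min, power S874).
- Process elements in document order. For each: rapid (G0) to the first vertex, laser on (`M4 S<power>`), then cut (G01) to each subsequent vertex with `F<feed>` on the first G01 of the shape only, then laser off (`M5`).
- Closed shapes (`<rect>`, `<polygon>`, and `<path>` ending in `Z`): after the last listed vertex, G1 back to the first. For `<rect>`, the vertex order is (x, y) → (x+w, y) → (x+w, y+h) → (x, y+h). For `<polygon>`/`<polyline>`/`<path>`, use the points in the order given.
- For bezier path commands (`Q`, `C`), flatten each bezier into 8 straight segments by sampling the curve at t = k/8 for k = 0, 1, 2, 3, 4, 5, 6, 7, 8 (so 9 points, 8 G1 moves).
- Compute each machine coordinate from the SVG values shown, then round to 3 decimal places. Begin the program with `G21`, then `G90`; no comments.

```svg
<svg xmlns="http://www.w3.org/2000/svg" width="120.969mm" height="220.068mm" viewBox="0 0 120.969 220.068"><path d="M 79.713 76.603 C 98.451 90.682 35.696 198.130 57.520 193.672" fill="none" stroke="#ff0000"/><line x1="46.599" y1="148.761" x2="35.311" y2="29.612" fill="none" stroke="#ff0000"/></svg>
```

G21
G90
G0 X79.713 Y143.465
M4 S874
G01 X83.244 Y134.210 F1391
G01 X81.081 Y118.606
G01 X75.171 Y99.061
G01 X67.459 Y77.979
G01 X59.892 Y57.766
G01 X54.416 Y40.827
G01 X52.976 Y29.569
G01 X57.520 Y26.396
M5
G0 X46.599 Y71.307
M4 S874
G01 X35.311 Y190.456 F1391
M5

viewBox `0 0 120.969 220.068` with mm width/height → 1 unit = 1 mm. Flip: y_m = 220.068 − y_svg.

**Shape 1** — `<path>` cubic bezier, stroke `#ff0000` → cut (S874, F1391). Control points (SVG): P0=(79.713,76.603), P1=(98.451,90.682), P2=(35.696,198.130), P3=(57.520,193.672); sampled at t=k/8. Machine vertices: (79.713,143.465) → (83.244,134.210) → (81.081,118.606) → (75.171,99.061) → (67.459,77.979) → (59.892,57.766) → (54.416,40.827) → (52.976,29.569) → (57.520,26.396). Open path.

**Shape 2** — `<line>` line segment, stroke `#ff0000` → cut (S874, F1391). Machine vertices: (46.599,71.307) → (35.311,190.456). Open path.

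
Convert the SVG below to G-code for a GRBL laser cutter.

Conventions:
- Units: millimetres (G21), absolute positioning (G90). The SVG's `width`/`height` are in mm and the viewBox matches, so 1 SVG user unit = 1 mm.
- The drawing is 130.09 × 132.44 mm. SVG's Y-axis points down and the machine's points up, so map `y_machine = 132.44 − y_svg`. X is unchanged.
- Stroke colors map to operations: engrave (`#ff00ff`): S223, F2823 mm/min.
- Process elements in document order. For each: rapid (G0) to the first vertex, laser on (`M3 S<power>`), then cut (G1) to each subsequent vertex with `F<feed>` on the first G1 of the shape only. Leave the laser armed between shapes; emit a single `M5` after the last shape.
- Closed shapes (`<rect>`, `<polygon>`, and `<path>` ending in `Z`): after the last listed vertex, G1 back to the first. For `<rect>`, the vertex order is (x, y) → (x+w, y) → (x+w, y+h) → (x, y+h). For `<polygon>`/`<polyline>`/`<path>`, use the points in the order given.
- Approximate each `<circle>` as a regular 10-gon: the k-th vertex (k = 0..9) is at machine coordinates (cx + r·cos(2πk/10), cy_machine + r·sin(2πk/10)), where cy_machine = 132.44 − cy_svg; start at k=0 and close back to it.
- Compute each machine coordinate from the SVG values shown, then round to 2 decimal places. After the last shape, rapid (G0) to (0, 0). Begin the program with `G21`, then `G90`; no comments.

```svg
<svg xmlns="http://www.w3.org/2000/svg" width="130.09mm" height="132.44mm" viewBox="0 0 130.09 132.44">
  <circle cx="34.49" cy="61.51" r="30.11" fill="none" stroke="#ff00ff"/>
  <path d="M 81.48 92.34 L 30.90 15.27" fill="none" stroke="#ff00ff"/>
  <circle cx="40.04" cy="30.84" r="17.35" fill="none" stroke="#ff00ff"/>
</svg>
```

G21
G90
G0 X64.60 Y70.93
M3 S223
G1 X58.85 Y88.63 F2823
G1 X43.79 Y99.57
G1 X25.19 Y99.57
G1 X10.13 Y88.63
G1 X4.38 Y70.93
G1 X10.13 Y53.23
G1 X25.19 Y42.29
G1 X43.79 Y42.29
G1 X58.85 Y53.23
G1 X64.60 Y70.93
G0 X81.48 Y40.10
M3 S223
G1 X30.90 Y117.17 F2823
G0 X57.39 Y101.60
M3 S223
G1 X54.08 Y111.80 F2823
G1 X45.40 Y118.10
G1 X34.68 Y118.10
G1 X26.00 Y111.80
G1 X22.69 Y101.60
G1 X26.00 Y91.40
G1 X34.68 Y85.10
G1 X45.40 Y85.10
G1 X54.08 Y91.40
G1 X57.39 Y101.60
M5
G0 X0.00 Y0.00

1 u = 1 mm; y_m = 132.44 − y.

[1] `<circle>` circle, #ff00ff→engrave S223 F2823: (64.60,70.93) → (58.85,88.63) → (43.79,99.57) → (25.19,99.57) → (10.13,88.63) → (4.38,70.93) → (10.13,53.23) → (25.19,42.29) → (43.79,42.29) → (58.85,53.23) → (64.60,70.93) (closed)

[2] `<path>` line segment, #ff00ff→engrave S223 F2823: (81.48,40.10) → (30.90,117.17)

[3] `<circle>` circle, #ff00ff→engrave S223 F2823: (57.39,101.60) → (54.08,111.80) → (45.40,118.10) → (34.68,118.10) → (26.00,111.80) → (22.69,101.60) → (26.00,91.40) → (34.68,85.10) → (45.40,85.10) → (54.08,91.40) → (57.39,101.60) (closed)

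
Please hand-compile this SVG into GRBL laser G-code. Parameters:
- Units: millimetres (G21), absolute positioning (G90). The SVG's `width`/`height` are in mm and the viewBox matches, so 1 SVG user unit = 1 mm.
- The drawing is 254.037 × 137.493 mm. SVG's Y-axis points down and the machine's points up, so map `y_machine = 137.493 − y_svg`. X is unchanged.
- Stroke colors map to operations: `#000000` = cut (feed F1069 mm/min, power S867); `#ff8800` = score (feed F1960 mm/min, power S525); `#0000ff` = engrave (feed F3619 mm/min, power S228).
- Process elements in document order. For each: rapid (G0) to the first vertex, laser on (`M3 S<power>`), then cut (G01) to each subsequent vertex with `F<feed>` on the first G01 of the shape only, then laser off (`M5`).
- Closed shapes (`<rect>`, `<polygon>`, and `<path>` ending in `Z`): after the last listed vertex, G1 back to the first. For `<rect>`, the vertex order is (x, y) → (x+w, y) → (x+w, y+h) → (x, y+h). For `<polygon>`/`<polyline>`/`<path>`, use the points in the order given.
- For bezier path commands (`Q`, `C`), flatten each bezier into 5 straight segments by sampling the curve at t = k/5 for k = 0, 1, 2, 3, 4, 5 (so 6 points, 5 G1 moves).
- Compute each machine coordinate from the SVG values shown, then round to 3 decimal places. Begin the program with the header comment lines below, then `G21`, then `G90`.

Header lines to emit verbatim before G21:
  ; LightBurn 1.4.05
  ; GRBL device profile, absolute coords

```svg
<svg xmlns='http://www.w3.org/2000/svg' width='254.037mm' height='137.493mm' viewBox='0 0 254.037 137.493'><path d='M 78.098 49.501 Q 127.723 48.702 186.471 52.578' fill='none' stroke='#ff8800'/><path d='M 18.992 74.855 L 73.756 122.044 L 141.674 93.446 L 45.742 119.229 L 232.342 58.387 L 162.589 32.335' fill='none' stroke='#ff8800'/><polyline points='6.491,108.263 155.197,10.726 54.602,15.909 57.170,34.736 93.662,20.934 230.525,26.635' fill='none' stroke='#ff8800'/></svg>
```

; LightBurn 1.4.05
; GRBL device profile, absolute coords
G21
G90
G0 X78.098 Y87.992
M3 S525
G01 X98.313 Y88.125 F1960
G01 X119.258 Y87.883
G01 X140.932 Y87.268
G01 X163.337 Y86.278
G01 X186.471 Y84.915
M5
G0 X18.992 Y62.638
M3 S525
G01 X73.756 Y15.449 F1960
G01 X141.674 Y44.047
G01 X45.742 Y18.264
G01 X232.342 Y79.106
G01 X162.589 Y105.158
M5
G0 X6.491 Y29.230
M3 S525
G01 X155.197 Y126.767 F1960
G01 X54.602 Y121.584
G01 X57.170 Y102.757
G01 X93.662 Y116.559
G01 X230.525 Y110.858
M5

viewBox `0 0 254.037 137.493` with mm width/height → 1 unit = 1 mm. Flip: y_m = 137.493 − y_svg.

**Shape 1** — `<path>` quadratic bezier, stroke `#ff8800` → score (S525, F1960). Control points (SVG): P0=(78.098,49.501), P1=(127.723,48.702), P2=(186.471,52.578); sampled at t=k/5. Machine vertices: (78.098,87.992) → (98.313,88.125) → (119.258,87.883) → (140.932,87.268) → (163.337,86.278) → (186.471,84.915). Open path.

**Shape 2** — `<path>` open polyline, stroke `#ff8800` → score (S525, F1960). Machine vertices: (18.992,62.638) → (73.756,15.449) → (141.674,44.047) → (45.742,18.264) → (232.342,79.106) → (162.589,105.158). Open path.

**Shape 3** — `<polyline>` open polyline, stroke `#ff8800` → score (S525, F1960). Machine vertices: (6.491,29.230) → (155.197,126.767) → (54.602,121.584) → (57.170,102.757) → (93.662,116.559) → (230.525,110.858). Open path.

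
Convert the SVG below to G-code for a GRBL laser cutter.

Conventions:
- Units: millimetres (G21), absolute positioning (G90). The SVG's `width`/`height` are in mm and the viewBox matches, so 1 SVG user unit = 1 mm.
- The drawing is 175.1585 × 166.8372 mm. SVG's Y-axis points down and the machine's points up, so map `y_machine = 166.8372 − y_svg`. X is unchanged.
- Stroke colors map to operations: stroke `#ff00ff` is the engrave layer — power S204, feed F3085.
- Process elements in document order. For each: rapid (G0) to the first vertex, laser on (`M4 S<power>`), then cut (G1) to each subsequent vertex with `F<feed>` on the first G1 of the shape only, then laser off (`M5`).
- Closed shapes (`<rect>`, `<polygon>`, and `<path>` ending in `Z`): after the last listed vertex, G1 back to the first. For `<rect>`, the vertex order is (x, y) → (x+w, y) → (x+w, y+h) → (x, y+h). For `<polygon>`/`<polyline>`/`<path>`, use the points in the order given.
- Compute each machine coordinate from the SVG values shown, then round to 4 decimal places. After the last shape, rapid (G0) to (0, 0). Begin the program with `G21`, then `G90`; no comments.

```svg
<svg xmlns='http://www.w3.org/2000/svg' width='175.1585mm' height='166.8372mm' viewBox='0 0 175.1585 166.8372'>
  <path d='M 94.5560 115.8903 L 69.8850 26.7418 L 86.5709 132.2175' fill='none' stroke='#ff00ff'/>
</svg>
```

viewBox `0 0 175.1585 166.8372` with mm width/height → 1 unit = 1 mm. Flip: y_m = 166.8372 − y_svg.

**Shape 1** — `<path>` open polyline, stroke `#ff00ff` → engrave (S204, F3085). Machine vertices: (94.5560,50.9469) → (69.8850,140.0954) → (86.5709,34.6197). Open path.

G21
G90
G0 X94.5560 Y50.9469
M4 S204
G1 X69.8850 Y140.0954 F3085
G1 X86.5709 Y34.6197
M5
G0 X0.0000 Y0.0000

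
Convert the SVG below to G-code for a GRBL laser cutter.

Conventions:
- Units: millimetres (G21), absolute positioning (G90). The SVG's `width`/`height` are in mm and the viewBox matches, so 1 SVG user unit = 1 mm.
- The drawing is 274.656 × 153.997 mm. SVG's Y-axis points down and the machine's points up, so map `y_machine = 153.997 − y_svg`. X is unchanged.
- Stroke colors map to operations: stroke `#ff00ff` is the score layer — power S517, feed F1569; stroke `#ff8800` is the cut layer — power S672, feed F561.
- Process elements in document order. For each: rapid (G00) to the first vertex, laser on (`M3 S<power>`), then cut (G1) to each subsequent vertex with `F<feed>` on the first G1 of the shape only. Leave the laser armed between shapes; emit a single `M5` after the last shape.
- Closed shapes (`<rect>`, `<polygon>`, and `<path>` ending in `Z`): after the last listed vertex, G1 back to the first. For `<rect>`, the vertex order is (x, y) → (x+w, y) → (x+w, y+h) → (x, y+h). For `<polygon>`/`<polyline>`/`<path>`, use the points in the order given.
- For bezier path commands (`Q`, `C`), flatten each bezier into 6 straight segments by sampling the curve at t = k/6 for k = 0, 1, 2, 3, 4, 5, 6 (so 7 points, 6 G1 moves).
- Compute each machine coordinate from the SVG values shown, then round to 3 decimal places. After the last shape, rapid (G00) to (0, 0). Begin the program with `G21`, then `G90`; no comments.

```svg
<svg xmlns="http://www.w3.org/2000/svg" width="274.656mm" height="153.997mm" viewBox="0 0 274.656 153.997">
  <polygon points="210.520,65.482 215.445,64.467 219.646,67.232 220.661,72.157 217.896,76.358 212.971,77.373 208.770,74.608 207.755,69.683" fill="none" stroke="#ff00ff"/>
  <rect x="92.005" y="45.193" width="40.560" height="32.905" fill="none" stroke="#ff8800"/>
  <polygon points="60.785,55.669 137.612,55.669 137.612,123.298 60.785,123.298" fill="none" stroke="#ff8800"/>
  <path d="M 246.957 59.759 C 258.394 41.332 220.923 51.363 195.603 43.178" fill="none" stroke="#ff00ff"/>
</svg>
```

G21
G90
G00 X210.520 Y88.515
M3 S517
G1 X215.445 Y89.530 F1569
G1 X219.646 Y86.765
G1 X220.661 Y81.840
G1 X217.896 Y77.639
G1 X212.971 Y76.624
G1 X208.770 Y79.389
G1 X207.755 Y84.314
G1 X210.520 Y88.515
G00 X92.005 Y108.804
M3 S672
G1 X132.565 Y108.804 F561
G1 X132.565 Y75.899
G1 X92.005 Y75.899
G1 X92.005 Y108.804
G00 X60.785 Y98.328
M3 S672
G1 X137.612 Y98.328 F561
G1 X137.612 Y30.699
G1 X60.785 Y30.699
G1 X60.785 Y98.328
G00 X246.957 Y94.238
M3 S517
G1 X248.883 Y101.296 F1569
G1 X244.353 Y104.908
G1 X235.064 Y106.369
G1 X222.712 Y106.977
G1 X208.993 Y108.028
G1 X195.603 Y110.819
M5
G00 X0.000 Y0.000

viewBox `0 0 274.656 153.997` with mm width/height → 1 unit = 1 mm. Flip: y_m = 153.997 − y_svg.

**Shape 1** — `<polygon>` regular polygon, stroke `#ff00ff` → score (S517, F1569). Machine vertices: (210.520,88.515) → (215.445,89.530) → (219.646,86.765) → (220.661,81.840) → (217.896,77.639) → (212.971,76.624) → (208.770,79.389) → (207.755,84.314) → (210.520,88.515). Closed: final G1 returns to the first vertex.

**Shape 2** — `<rect>` rectangle, stroke `#ff8800` → cut (S672, F561). Machine vertices: (92.005,108.804) → (132.565,108.804) → (132.565,75.899) → (92.005,75.899) → (92.005,108.804). Closed: final G1 returns to the first vertex.

**Shape 3** — `<polygon>` rectangle, stroke `#ff8800` → cut (S672, F561). Machine vertices: (60.785,98.328) → (137.612,98.328) → (137.612,30.699) → (60.785,30.699) → (60.785,98.328). Closed: final G1 returns to the first vertex.

**Shape 4** — `<path>` cubic bezier, stroke `#ff00ff` → score (S517, F1569). Control points (SVG): P0=(246.957,59.759), P1=(258.394,41.332), P2=(220.923,51.363), P3=(195.603,43.178); sampled at t=k/6. Machine vertices: (246.957,94.238) → (248.883,101.296) → (244.353,104.908) → (235.064,106.369) → (222.712,106.977) → (208.993,108.028) → (195.603,110.819). Open path.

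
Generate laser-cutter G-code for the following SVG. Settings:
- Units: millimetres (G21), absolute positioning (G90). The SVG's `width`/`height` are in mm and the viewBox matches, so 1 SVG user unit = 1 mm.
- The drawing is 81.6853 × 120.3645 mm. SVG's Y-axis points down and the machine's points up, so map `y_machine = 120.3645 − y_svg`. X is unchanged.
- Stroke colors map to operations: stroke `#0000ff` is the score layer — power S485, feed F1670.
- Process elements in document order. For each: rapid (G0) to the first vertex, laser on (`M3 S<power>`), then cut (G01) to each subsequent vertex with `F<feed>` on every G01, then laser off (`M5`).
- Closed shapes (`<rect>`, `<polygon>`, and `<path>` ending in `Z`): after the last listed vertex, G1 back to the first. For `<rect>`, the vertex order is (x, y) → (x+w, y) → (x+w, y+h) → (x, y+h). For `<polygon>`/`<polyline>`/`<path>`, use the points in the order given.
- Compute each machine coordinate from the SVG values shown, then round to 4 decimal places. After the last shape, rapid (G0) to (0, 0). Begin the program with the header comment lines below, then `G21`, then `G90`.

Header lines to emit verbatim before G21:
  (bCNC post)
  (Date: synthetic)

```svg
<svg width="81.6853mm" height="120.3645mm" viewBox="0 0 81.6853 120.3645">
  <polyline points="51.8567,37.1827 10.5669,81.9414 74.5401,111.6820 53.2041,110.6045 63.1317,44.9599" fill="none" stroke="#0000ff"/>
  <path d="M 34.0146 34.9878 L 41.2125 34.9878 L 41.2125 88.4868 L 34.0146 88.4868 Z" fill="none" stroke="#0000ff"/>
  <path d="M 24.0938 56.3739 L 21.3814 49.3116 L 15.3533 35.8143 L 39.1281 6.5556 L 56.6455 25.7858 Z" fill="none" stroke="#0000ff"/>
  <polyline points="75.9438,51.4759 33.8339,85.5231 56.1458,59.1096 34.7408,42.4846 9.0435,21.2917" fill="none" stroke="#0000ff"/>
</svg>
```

(bCNC post)
(Date: synthetic)
G21
G90
G0 X51.8567 Y83.1818
M3 S485
G01 X10.5669 Y38.4231 F1670
G01 X74.5401 Y8.6825 F1670
G01 X53.2041 Y9.7600 F1670
G01 X63.1317 Y75.4046 F1670
M5
G0 X34.0146 Y85.3767
M3 S485
G01 X41.2125 Y85.3767 F1670
G01 X41.2125 Y31.8777 F1670
G01 X34.0146 Y31.8777 F1670
G01 X34.0146 Y85.3767 F1670
M5
G0 X24.0938 Y63.9906
M3 S485
G01 X21.3814 Y71.0529 F1670
G01 X15.3533 Y84.5502 F1670
G01 X39.1281 Y113.8089 F1670
G01 X56.6455 Y94.5787 F1670
G01 X24.0938 Y63.9906 F1670
M5
G0 X75.9438 Y68.8886
M3 S485
G01 X33.8339 Y34.8414 F1670
G01 X56.1458 Y61.2549 F1670
G01 X34.7408 Y77.8799 F1670
G01 X9.0435 Y99.0728 F1670
M5
G0 X0.0000 Y0.0000

Since the viewBox matches the mm dimensions, user units are millimetres directly. The only transform is the Y-flip y_m = 120.3645 − y_svg.

Shape 1 is a open polyline drawn with `<polyline>`. Its stroke #0000ff means score at S485, F1670. After flipping Y the toolpath is (51.8567,83.1818) → (10.5669,38.4231) → (74.5401,8.6825) → (53.2041,9.7600) → (63.1317,75.4046).

Shape 2 is a rectangle drawn with `<path>`. Its stroke #0000ff means score at S485, F1670. After flipping Y the toolpath is (34.0146,85.3767) → (41.2125,85.3767) → (41.2125,31.8777) → (34.0146,31.8777) → (34.0146,85.3767), returning to the start.

Shape 3 is a closed polygon drawn with `<path>`. Its stroke #0000ff means score at S485, F1670. After flipping Y the toolpath is (24.0938,63.9906) → (21.3814,71.0529) → (15.3533,84.5502) → (39.1281,113.8089) → (56.6455,94.5787) → (24.0938,63.9906), returning to the start.

Shape 4 is a open polyline drawn with `<polyline>`. Its stroke #0000ff means score at S485, F1670. After flipping Y the toolpath is (75.9438,68.8886) → (33.8339,34.8414) → (56.1458,61.2549) → (34.7408,77.8799) → (9.0435,99.0728).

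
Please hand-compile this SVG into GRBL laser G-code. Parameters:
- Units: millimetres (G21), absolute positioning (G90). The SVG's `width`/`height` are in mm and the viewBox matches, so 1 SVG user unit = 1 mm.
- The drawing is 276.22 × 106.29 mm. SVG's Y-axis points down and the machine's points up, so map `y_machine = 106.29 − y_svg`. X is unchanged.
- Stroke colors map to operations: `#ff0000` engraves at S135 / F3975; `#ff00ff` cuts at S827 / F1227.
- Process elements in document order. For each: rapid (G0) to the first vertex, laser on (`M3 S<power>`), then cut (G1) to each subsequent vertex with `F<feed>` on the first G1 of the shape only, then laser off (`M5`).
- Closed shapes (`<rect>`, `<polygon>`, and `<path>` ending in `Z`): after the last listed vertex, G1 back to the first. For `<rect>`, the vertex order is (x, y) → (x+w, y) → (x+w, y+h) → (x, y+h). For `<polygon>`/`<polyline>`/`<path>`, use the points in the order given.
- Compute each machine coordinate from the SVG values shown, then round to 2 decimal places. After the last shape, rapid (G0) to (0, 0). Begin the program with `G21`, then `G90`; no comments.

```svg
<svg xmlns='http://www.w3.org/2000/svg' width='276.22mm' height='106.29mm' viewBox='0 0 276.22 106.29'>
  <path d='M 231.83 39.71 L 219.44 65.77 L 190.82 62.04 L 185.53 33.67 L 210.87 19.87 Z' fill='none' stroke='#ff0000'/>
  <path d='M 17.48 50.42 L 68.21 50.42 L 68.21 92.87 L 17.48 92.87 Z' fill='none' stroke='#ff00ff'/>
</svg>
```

viewBox `0 0 276.22 106.29` with mm width/height → 1 unit = 1 mm. Flip: y_m = 106.29 − y_svg.

**Shape 1** — `<path>` regular polygon, stroke `#ff0000` → engrave (S135, F3975). Machine vertices: (231.83,66.58) → (219.44,40.52) → (190.82,44.25) → (185.53,72.62) → (210.87,86.42) → (231.83,66.58). Closed: final G1 returns to the first vertex.

**Shape 2** — `<path>` rectangle, stroke `#ff00ff` → cut (S827, F1227). Machine vertices: (17.48,55.87) → (68.21,55.87) → (68.21,13.42) → (17.48,13.42) → (17.48,55.87). Closed: final G1 returns to the first vertex.

G21
G90
G0 X231.83 Y66.58
M3 S135
G1 X219.44 Y40.52 F3975
G1 X190.82 Y44.25
G1 X185.53 Y72.62
G1 X210.87 Y86.42
G1 X231.83 Y66.58
M5
G0 X17.48 Y55.87
M3 S827
G1 X68.21 Y55.87 F1227
G1 X68.21 Y13.42
G1 X17.48 Y13.42
G1 X17.48 Y55.87
M5
G0 X0.00 Y0.00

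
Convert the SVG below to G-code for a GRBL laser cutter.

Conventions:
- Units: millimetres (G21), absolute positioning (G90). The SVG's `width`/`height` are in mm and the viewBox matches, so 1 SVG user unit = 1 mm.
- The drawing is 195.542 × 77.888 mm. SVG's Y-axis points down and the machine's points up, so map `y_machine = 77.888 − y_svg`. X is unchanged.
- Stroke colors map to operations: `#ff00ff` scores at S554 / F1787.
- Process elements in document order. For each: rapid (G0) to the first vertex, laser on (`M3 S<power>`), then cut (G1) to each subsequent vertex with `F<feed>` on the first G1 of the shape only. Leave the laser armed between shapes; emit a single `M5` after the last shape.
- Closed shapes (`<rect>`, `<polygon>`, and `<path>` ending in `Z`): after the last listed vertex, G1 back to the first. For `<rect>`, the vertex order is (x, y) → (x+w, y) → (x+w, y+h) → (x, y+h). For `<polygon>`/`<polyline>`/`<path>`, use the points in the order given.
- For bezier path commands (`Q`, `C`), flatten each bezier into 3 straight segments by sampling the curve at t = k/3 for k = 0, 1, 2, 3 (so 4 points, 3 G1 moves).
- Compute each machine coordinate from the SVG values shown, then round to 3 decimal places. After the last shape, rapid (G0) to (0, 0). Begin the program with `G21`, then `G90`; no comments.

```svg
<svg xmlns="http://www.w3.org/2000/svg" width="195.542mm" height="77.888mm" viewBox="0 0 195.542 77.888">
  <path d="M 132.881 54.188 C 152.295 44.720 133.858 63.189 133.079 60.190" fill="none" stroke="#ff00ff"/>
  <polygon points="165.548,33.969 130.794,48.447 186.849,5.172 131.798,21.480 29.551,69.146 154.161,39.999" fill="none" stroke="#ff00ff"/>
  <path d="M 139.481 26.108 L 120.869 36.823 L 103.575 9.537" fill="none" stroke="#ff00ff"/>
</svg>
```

G21
G90
G0 X132.881 Y23.700
M3 S554
G1 X141.734 Y25.685 F1787
G1 X137.688 Y20.025
G1 X133.079 Y17.698
G0 X165.548 Y43.919
M3 S554
G1 X130.794 Y29.441 F1787
G1 X186.849 Y72.716
G1 X131.798 Y56.408
G1 X29.551 Y8.742
G1 X154.161 Y37.889
G1 X165.548 Y43.919
G0 X139.481 Y51.780
M3 S554
G1 X120.869 Y41.065 F1787
G1 X103.575 Y68.351
M5
G0 X0.000 Y0.000

viewBox `0 0 195.542 77.888` with mm width/height → 1 unit = 1 mm. Flip: y_m = 77.888 − y_svg.

**Shape 1** — `<path>` cubic bezier, stroke `#ff00ff` → score (S554, F1787). Control points (SVG): P0=(132.881,54.188), P1=(152.295,44.720), P2=(133.858,63.189), P3=(133.079,60.190); sampled at t=k/3. Machine vertices: (132.881,23.700) → (141.734,25.685) → (137.688,20.025) → (133.079,17.698). Open path.

**Shape 2** — `<polygon>` closed polygon, stroke `#ff00ff` → score (S554, F1787). Machine vertices: (165.548,43.919) → (130.794,29.441) → (186.849,72.716) → (131.798,56.408) → (29.551,8.742) → (154.161,37.889) → (165.548,43.919). Closed: final G1 returns to the first vertex.

**Shape 3** — `<path>` open polyline, stroke `#ff00ff` → score (S554, F1787). Machine vertices: (139.481,51.780) → (120.869,41.065) → (103.575,68.351). Open path.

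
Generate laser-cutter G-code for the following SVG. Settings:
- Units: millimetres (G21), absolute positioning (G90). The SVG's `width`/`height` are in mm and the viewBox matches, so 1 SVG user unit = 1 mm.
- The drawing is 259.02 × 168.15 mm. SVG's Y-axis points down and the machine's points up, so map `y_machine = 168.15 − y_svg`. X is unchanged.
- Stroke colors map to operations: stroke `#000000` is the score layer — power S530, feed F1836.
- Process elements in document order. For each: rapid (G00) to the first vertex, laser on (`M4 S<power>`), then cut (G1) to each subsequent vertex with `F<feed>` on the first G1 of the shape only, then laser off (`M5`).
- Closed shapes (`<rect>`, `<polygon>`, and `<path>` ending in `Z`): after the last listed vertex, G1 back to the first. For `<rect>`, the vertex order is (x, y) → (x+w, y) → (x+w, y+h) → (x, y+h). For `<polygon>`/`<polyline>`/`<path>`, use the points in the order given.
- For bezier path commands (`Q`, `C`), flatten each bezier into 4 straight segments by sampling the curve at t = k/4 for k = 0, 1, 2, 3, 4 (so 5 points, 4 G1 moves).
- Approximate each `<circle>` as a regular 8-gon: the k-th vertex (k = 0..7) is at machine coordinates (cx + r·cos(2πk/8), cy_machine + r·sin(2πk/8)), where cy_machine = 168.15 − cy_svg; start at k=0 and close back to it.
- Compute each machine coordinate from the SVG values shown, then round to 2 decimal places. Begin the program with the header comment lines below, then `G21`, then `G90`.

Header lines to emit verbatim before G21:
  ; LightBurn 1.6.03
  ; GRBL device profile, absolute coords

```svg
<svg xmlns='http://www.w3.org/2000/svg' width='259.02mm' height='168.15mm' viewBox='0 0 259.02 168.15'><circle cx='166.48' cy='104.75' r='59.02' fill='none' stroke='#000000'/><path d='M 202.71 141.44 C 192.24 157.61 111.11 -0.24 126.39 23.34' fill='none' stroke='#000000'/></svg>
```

Since the viewBox matches the mm dimensions, user units are millimetres directly. The only transform is the Y-flip y_m = 168.15 − y_svg.

Shape 1 is a circle drawn with `<circle>`. Its stroke #000000 means score at S530, F1836. After flipping Y the toolpath is (225.50,63.40) → (208.21,105.13) → (166.48,122.42) → (124.75,105.13) → (107.46,63.40) → (124.75,21.67) → (166.48,4.38) → (208.21,21.67) → (225.50,63.40), returning to the start.

Shape 2 is a cubic bezier drawn with `<path>`. Its stroke #000000 means score at S530, F1836. After flipping Y the toolpath is (202.71,26.71) → (184.22,41.66) → (154.89,88.54) → (130.40,134.03) → (126.39,144.81).

; LightBurn 1.6.03
; GRBL device profile, absolute coords
G21
G90
G00 X225.50 Y63.40
M4 S530
G1 X208.21 Y105.13 F1836
G1 X166.48 Y122.42
G1 X124.75 Y105.13
G1 X107.46 Y63.40
G1 X124.75 Y21.67
G1 X166.48 Y4.38
G1 X208.21 Y21.67
G1 X225.50 Y63.40
M5
G00 X202.71 Y26.71
M4 S530
G1 X184.22 Y41.66 F1836
G1 X154.89 Y88.54
G1 X130.40 Y134.03
G1 X126.39 Y144.81
M5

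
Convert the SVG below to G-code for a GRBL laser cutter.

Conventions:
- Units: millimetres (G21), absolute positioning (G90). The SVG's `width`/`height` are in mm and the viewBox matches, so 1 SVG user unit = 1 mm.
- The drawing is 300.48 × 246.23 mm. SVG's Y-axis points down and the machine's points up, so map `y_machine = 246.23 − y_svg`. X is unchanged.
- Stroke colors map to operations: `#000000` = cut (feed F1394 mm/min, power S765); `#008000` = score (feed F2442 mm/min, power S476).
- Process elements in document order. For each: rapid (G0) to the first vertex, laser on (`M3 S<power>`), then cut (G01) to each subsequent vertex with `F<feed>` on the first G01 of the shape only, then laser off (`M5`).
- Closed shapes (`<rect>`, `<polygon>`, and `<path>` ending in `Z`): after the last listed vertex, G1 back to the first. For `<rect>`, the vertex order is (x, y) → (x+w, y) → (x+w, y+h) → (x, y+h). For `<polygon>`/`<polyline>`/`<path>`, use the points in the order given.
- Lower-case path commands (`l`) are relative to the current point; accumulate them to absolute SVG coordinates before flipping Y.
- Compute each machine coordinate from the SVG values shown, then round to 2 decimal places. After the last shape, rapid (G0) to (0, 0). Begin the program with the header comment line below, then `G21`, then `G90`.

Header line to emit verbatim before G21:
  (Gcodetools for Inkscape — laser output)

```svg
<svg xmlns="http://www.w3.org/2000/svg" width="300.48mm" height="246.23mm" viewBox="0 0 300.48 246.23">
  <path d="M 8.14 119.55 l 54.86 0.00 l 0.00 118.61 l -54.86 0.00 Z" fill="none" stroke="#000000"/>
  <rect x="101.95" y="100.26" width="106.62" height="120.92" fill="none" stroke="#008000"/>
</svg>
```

(Gcodetools for Inkscape — laser output)
G21
G90
G0 X8.14 Y126.68
M3 S765
G01 X63.00 Y126.68 F1394
G01 X63.00 Y8.07
G01 X8.14 Y8.07
G01 X8.14 Y126.68
M5
G0 X101.95 Y145.97
M3 S476
G01 X208.57 Y145.97 F2442
G01 X208.57 Y25.05
G01 X101.95 Y25.05
G01 X101.95 Y145.97
M5
G0 X0.00 Y0.00

1 u = 1 mm; y_m = 246.23 − y.

[1] `<path>` rectangle, #000000→cut S765 F1394: (8.14,126.68) → (63.00,126.68) → (63.00,8.07) → (8.14,8.07) → (8.14,126.68) (closed)

[2] `<rect>` rectangle, #008000→score S476 F2442: (101.95,145.97) → (208.57,145.97) → (208.57,25.05) → (101.95,25.05) → (101.95,145.97) (closed)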